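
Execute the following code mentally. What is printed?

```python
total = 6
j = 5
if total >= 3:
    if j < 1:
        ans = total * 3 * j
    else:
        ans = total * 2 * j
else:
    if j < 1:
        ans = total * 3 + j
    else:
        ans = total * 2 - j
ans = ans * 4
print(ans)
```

240

total=6, j=5
total >= 3 is True; j < 1 is False
→ ans = total * 2 * j = 60
ans = 60*4 = 240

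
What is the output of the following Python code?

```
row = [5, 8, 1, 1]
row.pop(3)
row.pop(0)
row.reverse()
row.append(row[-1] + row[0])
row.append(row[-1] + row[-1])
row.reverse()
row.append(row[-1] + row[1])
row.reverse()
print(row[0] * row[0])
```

100

pop(3) removes 1 → [5, 8, 1]
pop(0) removes 5 → [8, 1]
reverse → [1, 8]
append row[-1]+row[0] = 8+1 = 9 → [1, 8, 9]
append row[-1]+row[-1] = 9+9 = 18 → [1, 8, 9, 18]
reverse → [18, 9, 8, 1]
append row[-1]+row[1] = 1+9 = 10 → [18, 9, 8, 1, 10]
reverse → [10, 1, 8, 9, 18]
row[0]*row[0] = 10*10 = 100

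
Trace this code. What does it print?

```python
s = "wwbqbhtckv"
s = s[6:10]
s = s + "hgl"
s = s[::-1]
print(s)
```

slice [6:10] → 'tckv'
+ 'hgl' → 'tckvhgl'
reverse → 'lghvkct'

lghvkct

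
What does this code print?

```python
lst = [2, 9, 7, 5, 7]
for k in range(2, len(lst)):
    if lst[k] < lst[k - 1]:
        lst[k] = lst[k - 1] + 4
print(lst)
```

k=2: 7<9, lst[2] = 9+4 = 13 → [2, 9, 13, 5, 7]
k=3: 5<13, lst[3] = 13+4 = 17 → [2, 9, 13, 17, 7]
k=4: 7<17, lst[4] = 17+4 = 21 → [2, 9, 13, 17, 21]

[2, 9, 13, 17, 21]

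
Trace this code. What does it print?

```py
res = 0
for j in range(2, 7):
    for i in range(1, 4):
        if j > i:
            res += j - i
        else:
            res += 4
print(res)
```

43

j=2,i=1: 2>1, res = 0+1 = 1
j=2,i=2: not 2>2, res = 1+4 = 5
j=2,i=3: not 2>3, res = 5+4 = 9
j=3,i=1: 3>1, res = 9+2 = 11
j=3,i=2: 3>2, res = 11+1 = 12
j=3,i=3: not 3>3, res = 12+4 = 16
j=4,i=1: 4>1, res = 16+3 = 19
j=4,i=2: 4>2, res = 19+2 = 21
j=4,i=3: 4>3, res = 21+1 = 22
j=5,i=1: 5>1, res = 22+4 = 26
j=5,i=2: 5>2, res = 26+3 = 29
j=5,i=3: 5>3, res = 29+2 = 31
j=6,i=1: 6>1, res = 31+5 = 36
j=6,i=2: 6>2, res = 36+4 = 40
j=6,i=3: 6>3, res = 40+3 = 43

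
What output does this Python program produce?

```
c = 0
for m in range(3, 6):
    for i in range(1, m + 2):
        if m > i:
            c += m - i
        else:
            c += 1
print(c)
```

25

m=3,i=1: 3>1, c = 0+2 = 2
m=3,i=2: 3>2, c = 2+1 = 3
m=3,i=3: not 3>3, c = 3+1 = 4
m=3,i=4: not 3>4, c = 4+1 = 5
m=4,i=1: 4>1, c = 5+3 = 8
m=4,i=2: 4>2, c = 8+2 = 10
m=4,i=3: 4>3, c = 10+1 = 11
m=4,i=4: not 4>4, c = 11+1 = 12
m=4,i=5: not 4>5, c = 12+1 = 13
m=5,i=1: 5>1, c = 13+4 = 17
m=5,i=2: 5>2, c = 17+3 = 20
m=5,i=3: 5>3, c = 20+2 = 22
m=5,i=4: 5>4, c = 22+1 = 23
m=5,i=5: not 5>5, c = 23+1 = 24
m=5,i=6: not 5>6, c = 24+1 = 25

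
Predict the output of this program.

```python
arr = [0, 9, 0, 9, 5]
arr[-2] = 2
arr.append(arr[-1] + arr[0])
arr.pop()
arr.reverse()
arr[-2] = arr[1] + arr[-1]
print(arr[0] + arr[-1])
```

5

arr[-2] = 2 → [0, 9, 0, 2, 5]
append arr[-1]+arr[0] = 5+0 = 5 → [0, 9, 0, 2, 5, 5]
pop() removes 5 → [0, 9, 0, 2, 5]
reverse → [5, 2, 0, 9, 0]
arr[-2] = arr[1]+arr[-1] = 2+0 = 2 → [5, 2, 0, 2, 0]
arr[0]+arr[-1] = 5+0 = 5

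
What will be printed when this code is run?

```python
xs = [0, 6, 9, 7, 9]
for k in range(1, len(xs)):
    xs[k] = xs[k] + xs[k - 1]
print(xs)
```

k=1: xs[1] = 6+0 = 6 → [0, 6, 9, 7, 9]
k=2: xs[2] = 9+6 = 15 → [0, 6, 15, 7, 9]
k=3: xs[3] = 7+15 = 22 → [0, 6, 15, 22, 9]
k=4: xs[4] = 9+22 = 31 → [0, 6, 15, 22, 31]

[0, 6, 15, 22, 31]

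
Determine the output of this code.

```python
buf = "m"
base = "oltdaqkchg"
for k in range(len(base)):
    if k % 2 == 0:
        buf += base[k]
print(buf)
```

motakh

k=0: add 'o' → 'mo'
k=1: skip
k=2: add 't' → 'mot'
k=3: skip
k=4: add 'a' → 'mota'
k=5: skip
k=6: add 'k' → 'motak'
k=7: skip
k=8: add 'h' → 'motakh'
k=9: skip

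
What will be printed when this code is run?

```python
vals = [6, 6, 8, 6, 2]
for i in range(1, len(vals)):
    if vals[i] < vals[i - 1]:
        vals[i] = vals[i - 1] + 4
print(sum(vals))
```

i=1: 6>=6, unchanged → [6, 6, 8, 6, 2]
i=2: 8>=6, unchanged → [6, 6, 8, 6, 2]
i=3: 6<8, vals[3] = 8+4 = 12 → [6, 6, 8, 12, 2]
i=4: 2<12, vals[4] = 12+4 = 16 → [6, 6, 8, 12, 16]
sum = 48

48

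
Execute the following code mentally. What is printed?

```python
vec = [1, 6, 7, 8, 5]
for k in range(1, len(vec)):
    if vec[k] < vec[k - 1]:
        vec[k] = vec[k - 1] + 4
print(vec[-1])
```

k=1: 6>=1, unchanged → [1, 6, 7, 8, 5]
k=2: 7>=6, unchanged → [1, 6, 7, 8, 5]
k=3: 8>=7, unchanged → [1, 6, 7, 8, 5]
k=4: 5<8, vec[4] = 8+4 = 12 → [1, 6, 7, 8, 12]

12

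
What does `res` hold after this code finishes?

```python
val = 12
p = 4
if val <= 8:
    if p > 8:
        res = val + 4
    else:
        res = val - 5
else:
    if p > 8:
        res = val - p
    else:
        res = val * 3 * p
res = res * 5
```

720

val=12, p=4
val <= 8 is False; p > 8 is False
→ res = val * 3 * p = 144
res = 144*5 = 720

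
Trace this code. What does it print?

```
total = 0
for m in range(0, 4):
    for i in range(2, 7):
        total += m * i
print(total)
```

m=0,i=2: total = 0+0 = 0
m=0,i=3: total = 0+0 = 0
m=0,i=4: total = 0+0 = 0
m=0,i=5: total = 0+0 = 0
m=0,i=6: total = 0+0 = 0
m=1,i=2: total = 0+2 = 2
m=1,i=3: total = 2+3 = 5
m=1,i=4: total = 5+4 = 9
m=1,i=5: total = 9+5 = 14
m=1,i=6: total = 14+6 = 20
m=2,i=2: total = 20+4 = 24
m=2,i=3: total = 24+6 = 30
m=2,i=4: total = 30+8 = 38
m=2,i=5: total = 38+10 = 48
m=2,i=6: total = 48+12 = 60
m=3,i=2: total = 60+6 = 66
m=3,i=3: total = 66+9 = 75
m=3,i=4: total = 75+12 = 87
m=3,i=5: total = 87+15 = 102
m=3,i=6: total = 102+18 = 120

120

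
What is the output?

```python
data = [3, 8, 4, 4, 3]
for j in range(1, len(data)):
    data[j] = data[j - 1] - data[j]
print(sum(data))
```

-40

j=1: data[1] = 3-8 = -5 → [3, -5, 4, 4, 3]
j=2: data[2] = (-5)-4 = -9 → [3, -5, -9, 4, 3]
j=3: data[3] = (-9)-4 = -13 → [3, -5, -9, -13, 3]
j=4: data[4] = (-13)-3 = -16 → [3, -5, -9, -13, -16]
sum = -40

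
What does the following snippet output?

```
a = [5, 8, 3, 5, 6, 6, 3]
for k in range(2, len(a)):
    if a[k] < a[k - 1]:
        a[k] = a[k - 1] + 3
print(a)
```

[5, 8, 11, 14, 17, 20, 23]

k=2: 3<8, a[2] = 8+3 = 11 → [5, 8, 11, 5, 6, 6, 3]
k=3: 5<11, a[3] = 11+3 = 14 → [5, 8, 11, 14, 6, 6, 3]
k=4: 6<14, a[4] = 14+3 = 17 → [5, 8, 11, 14, 17, 6, 3]
k=5: 6<17, a[5] = 17+3 = 20 → [5, 8, 11, 14, 17, 20, 3]
k=6: 3<20, a[6] = 20+3 = 23 → [5, 8, 11, 14, 17, 20, 23]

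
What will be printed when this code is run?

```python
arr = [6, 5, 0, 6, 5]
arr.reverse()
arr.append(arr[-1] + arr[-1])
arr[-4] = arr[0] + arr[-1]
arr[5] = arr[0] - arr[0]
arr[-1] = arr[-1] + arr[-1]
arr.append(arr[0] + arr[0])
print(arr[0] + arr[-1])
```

15

reverse → [5, 6, 0, 5, 6]
append arr[-1]+arr[-1] = 6+6 = 12 → [5, 6, 0, 5, 6, 12]
arr[-4] = arr[0]+arr[-1] = 5+12 = 17 → [5, 6, 17, 5, 6, 12]
arr[5] = arr[0]-arr[0] = 5-5 = 0 → [5, 6, 17, 5, 6, 0]
arr[-1] = arr[-1]+arr[-1] = 0+0 = 0 → [5, 6, 17, 5, 6, 0]
append arr[0]+arr[0] = 5+5 = 10 → [5, 6, 17, 5, 6, 0, 10]
arr[0]+arr[-1] = 5+10 = 15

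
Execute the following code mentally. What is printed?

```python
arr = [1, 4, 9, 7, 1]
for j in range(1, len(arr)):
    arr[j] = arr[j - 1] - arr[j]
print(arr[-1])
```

-20

j=1: arr[1] = 1-4 = -3 → [1, -3, 9, 7, 1]
j=2: arr[2] = (-3)-9 = -12 → [1, -3, -12, 7, 1]
j=3: arr[3] = (-12)-7 = -19 → [1, -3, -12, -19, 1]
j=4: arr[4] = (-19)-1 = -20 → [1, -3, -12, -19, -20]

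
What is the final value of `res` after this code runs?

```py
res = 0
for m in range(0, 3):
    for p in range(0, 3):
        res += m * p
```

9

m=0,p=0: res = 0+0 = 0
m=0,p=1: res = 0+0 = 0
m=0,p=2: res = 0+0 = 0
m=1,p=0: res = 0+0 = 0
m=1,p=1: res = 0+1 = 1
m=1,p=2: res = 1+2 = 3
m=2,p=0: res = 3+0 = 3
m=2,p=1: res = 3+2 = 5
m=2,p=2: res = 5+4 = 9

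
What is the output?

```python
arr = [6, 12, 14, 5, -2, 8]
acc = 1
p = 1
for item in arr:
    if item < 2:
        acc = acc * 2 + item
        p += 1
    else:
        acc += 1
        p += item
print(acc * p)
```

423

item=6: not <2, acc = 1+1 = 2; p=7
item=12: not <2, acc = 2+1 = 3; p=19
item=14: not <2, acc = 3+1 = 4; p=33
item=5: not <2, acc = 4+1 = 5; p=38
item=-2: <2, acc = 5*2+(-2) = 8; p=39
item=8: not <2, acc = 8+1 = 9; p=47
acc*p = 9*47 = 423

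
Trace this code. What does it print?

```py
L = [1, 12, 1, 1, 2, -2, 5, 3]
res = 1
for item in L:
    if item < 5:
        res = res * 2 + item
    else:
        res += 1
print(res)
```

item=1: <5, res = 1*2+1 = 3
item=12: not <5, res = 3+1 = 4
item=1: <5, res = 4*2+1 = 9
item=1: <5, res = 9*2+1 = 19
item=2: <5, res = 19*2+2 = 40
item=-2: <5, res = 40*2+(-2) = 78
item=5: not <5, res = 78+1 = 79
item=3: <5, res = 79*2+3 = 161

161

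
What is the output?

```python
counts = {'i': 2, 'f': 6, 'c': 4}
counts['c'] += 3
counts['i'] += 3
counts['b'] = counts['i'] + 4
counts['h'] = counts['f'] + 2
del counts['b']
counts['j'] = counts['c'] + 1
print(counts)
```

{'i': 5, 'f': 6, 'c': 7, 'h': 8, 'j': 8}

counts['c'] = 4+3 = 7 → {'i': 2, 'f': 6, 'c': 7}
counts['i'] = 2+3 = 5 → {'i': 5, 'f': 6, 'c': 7}
counts['b'] = counts['i']+4 = 9 → {'i': 5, 'f': 6, 'c': 7, 'b': 9}
counts['h'] = counts['f']+2 = 8 → {'i': 5, 'f': 6, 'c': 7, 'b': 9, 'h': 8}
del 'b' → {'i': 5, 'f': 6, 'c': 7, 'h': 8}
counts['j'] = counts['c']+1 = 8 → {'i': 5, 'f': 6, 'c': 7, 'h': 8, 'j': 8}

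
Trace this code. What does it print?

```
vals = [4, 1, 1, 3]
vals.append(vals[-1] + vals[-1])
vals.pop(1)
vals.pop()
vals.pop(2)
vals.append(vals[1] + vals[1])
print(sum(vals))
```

7

append vals[-1]+vals[-1] = 3+3 = 6 → [4, 1, 1, 3, 6]
pop(1) removes 1 → [4, 1, 3, 6]
pop() removes 6 → [4, 1, 3]
pop(2) removes 3 → [4, 1]
append vals[1]+vals[1] = 1+1 = 2 → [4, 1, 2]
sum = 7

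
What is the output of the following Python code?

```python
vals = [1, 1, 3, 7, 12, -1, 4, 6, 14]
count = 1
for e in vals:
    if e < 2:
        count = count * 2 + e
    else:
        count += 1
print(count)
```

22

e=1: <2, count = 1*2+1 = 3
e=1: <2, count = 3*2+1 = 7
e=3: not <2, count = 7+1 = 8
e=7: not <2, count = 8+1 = 9
e=12: not <2, count = 9+1 = 10
e=-1: <2, count = 10*2+(-1) = 19
e=4: not <2, count = 19+1 = 20
e=6: not <2, count = 20+1 = 21
e=14: not <2, count = 21+1 = 22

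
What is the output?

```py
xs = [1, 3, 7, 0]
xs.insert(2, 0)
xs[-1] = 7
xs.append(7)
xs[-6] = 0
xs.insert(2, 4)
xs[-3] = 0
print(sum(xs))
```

insert 0 at 2 → [1, 3, 0, 7, 0]
xs[-1] = 7 → [1, 3, 0, 7, 7]
append 7 → [1, 3, 0, 7, 7, 7]
xs[-6] = 0 → [0, 3, 0, 7, 7, 7]
insert 4 at 2 → [0, 3, 4, 0, 7, 7, 7]
xs[-3] = 0 → [0, 3, 4, 0, 0, 7, 7]
sum = 21

21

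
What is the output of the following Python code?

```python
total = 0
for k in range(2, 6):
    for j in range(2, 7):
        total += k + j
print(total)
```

k=2,j=2: total = 0+4 = 4
k=2,j=3: total = 4+5 = 9
k=2,j=4: total = 9+6 = 15
k=2,j=5: total = 15+7 = 22
k=2,j=6: total = 22+8 = 30
k=3,j=2: total = 30+5 = 35
k=3,j=3: total = 35+6 = 41
k=3,j=4: total = 41+7 = 48
k=3,j=5: total = 48+8 = 56
k=3,j=6: total = 56+9 = 65
k=4,j=2: total = 65+6 = 71
k=4,j=3: total = 71+7 = 78
k=4,j=4: total = 78+8 = 86
k=4,j=5: total = 86+9 = 95
k=4,j=6: total = 95+10 = 105
k=5,j=2: total = 105+7 = 112
k=5,j=3: total = 112+8 = 120
k=5,j=4: total = 120+9 = 129
k=5,j=5: total = 129+10 = 139
k=5,j=6: total = 139+11 = 150

150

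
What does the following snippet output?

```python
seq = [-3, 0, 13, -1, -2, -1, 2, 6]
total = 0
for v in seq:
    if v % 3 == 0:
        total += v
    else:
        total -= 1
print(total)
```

-2

v=-3: %3==0, total = 0+(-3) = -3
v=0: %3==0, total = (-3)+0 = -3
v=13: not %3==0, total = (-3)-1 = -4
v=-1: not %3==0, total = (-4)-1 = -5
v=-2: not %3==0, total = (-5)-1 = -6
v=-1: not %3==0, total = (-6)-1 = -7
v=2: not %3==0, total = (-7)-1 = -8
v=6: %3==0, total = (-8)+6 = -2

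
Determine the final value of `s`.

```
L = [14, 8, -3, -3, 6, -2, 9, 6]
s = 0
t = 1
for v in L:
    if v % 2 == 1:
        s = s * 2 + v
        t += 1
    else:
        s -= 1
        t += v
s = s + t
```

6

v=14: not odd, s = 0-1 = -1; t=15
v=8: not odd, s = (-1)-1 = -2; t=23
v=-3: odd, s = (-2)*2+(-3) = -7; t=24
v=-3: odd, s = (-7)*2+(-3) = -17; t=25
v=6: not odd, s = (-17)-1 = -18; t=31
v=-2: not odd, s = (-18)-1 = -19; t=29
v=9: odd, s = (-19)*2+9 = -29; t=30
v=6: not odd, s = (-29)-1 = -30; t=36
s+t = (-30)+36 = 6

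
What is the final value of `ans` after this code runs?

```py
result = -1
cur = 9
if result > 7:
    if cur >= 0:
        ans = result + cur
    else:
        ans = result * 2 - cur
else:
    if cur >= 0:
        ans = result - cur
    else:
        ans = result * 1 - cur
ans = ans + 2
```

-8

result=-1, cur=9
result > 7 is False; cur >= 0 is True
→ ans = result - cur = -10
ans = (-10)+2 = -8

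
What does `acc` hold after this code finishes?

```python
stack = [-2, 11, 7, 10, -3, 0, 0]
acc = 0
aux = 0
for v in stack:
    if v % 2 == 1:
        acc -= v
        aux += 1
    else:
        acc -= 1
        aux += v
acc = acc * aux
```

-209

v=-2: not odd, acc = 0-1 = -1; aux=-2
v=11: odd, acc = (-1)-11 = -12; aux=-1
v=7: odd, acc = (-12)-7 = -19; aux=0
v=10: not odd, acc = (-19)-1 = -20; aux=10
v=-3: odd, acc = (-20)-(-3) = -17; aux=11
v=0: not odd, acc = (-17)-1 = -18; aux=11
v=0: not odd, acc = (-18)-1 = -19; aux=11
acc*aux = (-19)*11 = -209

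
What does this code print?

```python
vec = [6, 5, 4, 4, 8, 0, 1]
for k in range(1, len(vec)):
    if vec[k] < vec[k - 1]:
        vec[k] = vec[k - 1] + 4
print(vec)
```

k=1: 5<6, vec[1] = 6+4 = 10 → [6, 10, 4, 4, 8, 0, 1]
k=2: 4<10, vec[2] = 10+4 = 14 → [6, 10, 14, 4, 8, 0, 1]
k=3: 4<14, vec[3] = 14+4 = 18 → [6, 10, 14, 18, 8, 0, 1]
k=4: 8<18, vec[4] = 18+4 = 22 → [6, 10, 14, 18, 22, 0, 1]
k=5: 0<22, vec[5] = 22+4 = 26 → [6, 10, 14, 18, 22, 26, 1]
k=6: 1<26, vec[6] = 26+4 = 30 → [6, 10, 14, 18, 22, 26, 30]

[6, 10, 14, 18, 22, 26, 30]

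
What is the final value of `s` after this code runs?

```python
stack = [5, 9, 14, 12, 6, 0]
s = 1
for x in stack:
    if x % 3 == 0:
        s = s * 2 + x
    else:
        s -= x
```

-44

x=5: not %3==0, s = 1-5 = -4
x=9: %3==0, s = (-4)*2+9 = 1
x=14: not %3==0, s = 1-14 = -13
x=12: %3==0, s = (-13)*2+12 = -14
x=6: %3==0, s = (-14)*2+6 = -22
x=0: %3==0, s = (-22)*2+0 = -44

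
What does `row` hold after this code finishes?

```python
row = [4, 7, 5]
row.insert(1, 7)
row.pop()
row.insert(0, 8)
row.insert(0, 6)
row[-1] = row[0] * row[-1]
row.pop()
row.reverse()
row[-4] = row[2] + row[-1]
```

[14, 4, 8, 6]

insert 7 at 1 → [4, 7, 7, 5]
pop() removes 5 → [4, 7, 7]
insert 8 at 0 → [8, 4, 7, 7]
insert 6 at 0 → [6, 8, 4, 7, 7]
row[-1] = row[0]*row[-1] = 6*7 = 42 → [6, 8, 4, 7, 42]
pop() removes 42 → [6, 8, 4, 7]
reverse → [7, 4, 8, 6]
row[-4] = row[2]+row[-1] = 8+6 = 14 → [14, 4, 8, 6]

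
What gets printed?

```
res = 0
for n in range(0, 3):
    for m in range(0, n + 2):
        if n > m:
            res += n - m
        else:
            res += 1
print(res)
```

n=0,m=0: not 0>0, res = 0+1 = 1
n=0,m=1: not 0>1, res = 1+1 = 2
n=1,m=0: 1>0, res = 2+1 = 3
n=1,m=1: not 1>1, res = 3+1 = 4
n=1,m=2: not 1>2, res = 4+1 = 5
n=2,m=0: 2>0, res = 5+2 = 7
n=2,m=1: 2>1, res = 7+1 = 8
n=2,m=2: not 2>2, res = 8+1 = 9
n=2,m=3: not 2>3, res = 9+1 = 10

10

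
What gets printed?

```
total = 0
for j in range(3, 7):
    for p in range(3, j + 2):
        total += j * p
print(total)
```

309

j=3,p=3: total = 0+9 = 9
j=3,p=4: total = 9+12 = 21
j=4,p=3: total = 21+12 = 33
j=4,p=4: total = 33+16 = 49
j=4,p=5: total = 49+20 = 69
j=5,p=3: total = 69+15 = 84
j=5,p=4: total = 84+20 = 104
j=5,p=5: total = 104+25 = 129
j=5,p=6: total = 129+30 = 159
j=6,p=3: total = 159+18 = 177
j=6,p=4: total = 177+24 = 201
j=6,p=5: total = 201+30 = 231
j=6,p=6: total = 231+36 = 267
j=6,p=7: total = 267+42 = 309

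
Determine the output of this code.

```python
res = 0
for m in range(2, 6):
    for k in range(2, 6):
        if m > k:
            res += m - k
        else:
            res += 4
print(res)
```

m=2,k=2: not 2>2, res = 0+4 = 4
m=2,k=3: not 2>3, res = 4+4 = 8
m=2,k=4: not 2>4, res = 8+4 = 12
m=2,k=5: not 2>5, res = 12+4 = 16
m=3,k=2: 3>2, res = 16+1 = 17
m=3,k=3: not 3>3, res = 17+4 = 21
m=3,k=4: not 3>4, res = 21+4 = 25
m=3,k=5: not 3>5, res = 25+4 = 29
m=4,k=2: 4>2, res = 29+2 = 31
m=4,k=3: 4>3, res = 31+1 = 32
m=4,k=4: not 4>4, res = 32+4 = 36
m=4,k=5: not 4>5, res = 36+4 = 40
m=5,k=2: 5>2, res = 40+3 = 43
m=5,k=3: 5>3, res = 43+2 = 45
m=5,k=4: 5>4, res = 45+1 = 46
m=5,k=5: not 5>5, res = 46+4 = 50

50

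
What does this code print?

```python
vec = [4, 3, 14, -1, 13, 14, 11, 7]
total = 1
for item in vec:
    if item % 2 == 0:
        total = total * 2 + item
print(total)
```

66

item=4: even, total = 1*2+4 = 6
item=3: not even
item=14: even, total = 6*2+14 = 26
item=-1: not even
item=13: not even
item=14: even, total = 26*2+14 = 66
item=11: not even
item=7: not even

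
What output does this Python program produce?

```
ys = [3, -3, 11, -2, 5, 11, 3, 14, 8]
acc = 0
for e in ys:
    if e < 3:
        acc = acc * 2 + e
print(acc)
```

-8

e=3: not <3
e=-3: <3, acc = 0*2+(-3) = -3
e=11: not <3
e=-2: <3, acc = (-3)*2+(-2) = -8
e=5: not <3
e=11: not <3
e=3: not <3
e=14: not <3
e=8: not <3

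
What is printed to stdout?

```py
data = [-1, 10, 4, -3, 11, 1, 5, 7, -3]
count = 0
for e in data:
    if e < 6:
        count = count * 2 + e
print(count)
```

19

e=-1: <6, count = 0*2+(-1) = -1
e=10: not <6
e=4: <6, count = (-1)*2+4 = 2
e=-3: <6, count = 2*2+(-3) = 1
e=11: not <6
e=1: <6, count = 1*2+1 = 3
e=5: <6, count = 3*2+5 = 11
e=7: not <6
e=-3: <6, count = 11*2+(-3) = 19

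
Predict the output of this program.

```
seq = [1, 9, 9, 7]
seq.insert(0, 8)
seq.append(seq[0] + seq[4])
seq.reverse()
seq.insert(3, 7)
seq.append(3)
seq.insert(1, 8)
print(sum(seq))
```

insert 8 at 0 → [8, 1, 9, 9, 7]
append seq[0]+seq[4] = 8+7 = 15 → [8, 1, 9, 9, 7, 15]
reverse → [15, 7, 9, 9, 1, 8]
insert 7 at 3 → [15, 7, 9, 7, 9, 1, 8]
append 3 → [15, 7, 9, 7, 9, 1, 8, 3]
insert 8 at 1 → [15, 8, 7, 9, 7, 9, 1, 8, 3]
sum = 67

67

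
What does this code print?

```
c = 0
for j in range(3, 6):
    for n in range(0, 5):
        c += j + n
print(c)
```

90

j=3,n=0: c = 0+3 = 3
j=3,n=1: c = 3+4 = 7
j=3,n=2: c = 7+5 = 12
j=3,n=3: c = 12+6 = 18
j=3,n=4: c = 18+7 = 25
j=4,n=0: c = 25+4 = 29
j=4,n=1: c = 29+5 = 34
j=4,n=2: c = 34+6 = 40
j=4,n=3: c = 40+7 = 47
j=4,n=4: c = 47+8 = 55
j=5,n=0: c = 55+5 = 60
j=5,n=1: c = 60+6 = 66
j=5,n=2: c = 66+7 = 73
j=5,n=3: c = 73+8 = 81
j=5,n=4: c = 81+9 = 90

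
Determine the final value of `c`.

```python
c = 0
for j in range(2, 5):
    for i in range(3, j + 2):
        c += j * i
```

j=2,i=3: c = 0+6 = 6
j=3,i=3: c = 6+9 = 15
j=3,i=4: c = 15+12 = 27
j=4,i=3: c = 27+12 = 39
j=4,i=4: c = 39+16 = 55
j=4,i=5: c = 55+20 = 75

75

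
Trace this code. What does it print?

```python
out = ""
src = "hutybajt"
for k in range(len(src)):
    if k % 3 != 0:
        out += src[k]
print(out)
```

k=0: skip
k=1: add 'u' → 'u'
k=2: add 't' → 'ut'
k=3: skip
k=4: add 'b' → 'utb'
k=5: add 'a' → 'utba'
k=6: skip
k=7: add 't' → 'utbat'

utbat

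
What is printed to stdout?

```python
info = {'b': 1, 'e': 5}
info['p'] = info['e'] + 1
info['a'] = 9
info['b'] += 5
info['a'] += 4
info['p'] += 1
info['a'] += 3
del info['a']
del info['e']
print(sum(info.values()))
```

13

info['p'] = info['e']+1 = 6 → {'b': 1, 'e': 5, 'p': 6}
info['a'] = 9 → {'b': 1, 'e': 5, 'p': 6, 'a': 9}
info['b'] = 1+5 = 6 → {'b': 6, 'e': 5, 'p': 6, 'a': 9}
info['a'] = 9+4 = 13 → {'b': 6, 'e': 5, 'p': 6, 'a': 13}
info['p'] = 6+1 = 7 → {'b': 6, 'e': 5, 'p': 7, 'a': 13}
info['a'] = 13+3 = 16 → {'b': 6, 'e': 5, 'p': 7, 'a': 16}
del 'a' → {'b': 6, 'e': 5, 'p': 7}
del 'e' → {'b': 6, 'p': 7}
sum of values = 13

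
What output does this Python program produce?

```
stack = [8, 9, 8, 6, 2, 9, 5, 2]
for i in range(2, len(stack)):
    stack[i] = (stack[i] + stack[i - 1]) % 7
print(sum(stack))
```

i=2: stack[2] = (8+9)%7 = 3 → [8, 9, 3, 6, 2, 9, 5, 2]
i=3: stack[3] = (6+3)%7 = 2 → [8, 9, 3, 2, 2, 9, 5, 2]
i=4: stack[4] = (2+2)%7 = 4 → [8, 9, 3, 2, 4, 9, 5, 2]
i=5: stack[5] = (9+4)%7 = 6 → [8, 9, 3, 2, 4, 6, 5, 2]
i=6: stack[6] = (5+6)%7 = 4 → [8, 9, 3, 2, 4, 6, 4, 2]
i=7: stack[7] = (2+4)%7 = 6 → [8, 9, 3, 2, 4, 6, 4, 6]
sum = 42

42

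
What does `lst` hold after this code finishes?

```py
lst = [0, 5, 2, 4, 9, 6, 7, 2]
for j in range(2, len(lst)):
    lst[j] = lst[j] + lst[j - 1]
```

[0, 5, 7, 11, 20, 26, 33, 35]

j=2: lst[2] = 2+5 = 7 → [0, 5, 7, 4, 9, 6, 7, 2]
j=3: lst[3] = 4+7 = 11 → [0, 5, 7, 11, 9, 6, 7, 2]
j=4: lst[4] = 9+11 = 20 → [0, 5, 7, 11, 20, 6, 7, 2]
j=5: lst[5] = 6+20 = 26 → [0, 5, 7, 11, 20, 26, 7, 2]
j=6: lst[6] = 7+26 = 33 → [0, 5, 7, 11, 20, 26, 33, 2]
j=7: lst[7] = 2+33 = 35 → [0, 5, 7, 11, 20, 26, 33, 35]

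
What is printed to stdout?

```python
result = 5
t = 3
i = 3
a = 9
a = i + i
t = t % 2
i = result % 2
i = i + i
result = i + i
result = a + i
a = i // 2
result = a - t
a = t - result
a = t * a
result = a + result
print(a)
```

1

a = 3+3 = 6
t = 3%2 = 1
i = 5%2 = 1
i = 1+1 = 2
result = 2+2 = 4
result = 6+2 = 8
a = 2//2 = 1
result = 1-1 = 0
a = 1-0 = 1
a = 1*1 = 1
result = 1+0 = 1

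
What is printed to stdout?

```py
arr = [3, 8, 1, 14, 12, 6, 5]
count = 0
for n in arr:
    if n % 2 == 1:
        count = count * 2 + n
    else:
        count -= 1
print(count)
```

9

n=3: odd, count = 0*2+3 = 3
n=8: not odd, count = 3-1 = 2
n=1: odd, count = 2*2+1 = 5
n=14: not odd, count = 5-1 = 4
n=12: not odd, count = 4-1 = 3
n=6: not odd, count = 3-1 = 2
n=5: odd, count = 2*2+5 = 9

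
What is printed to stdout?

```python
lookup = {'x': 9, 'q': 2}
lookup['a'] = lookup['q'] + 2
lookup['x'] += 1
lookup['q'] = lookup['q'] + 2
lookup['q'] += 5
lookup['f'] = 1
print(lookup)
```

{'x': 10, 'q': 9, 'a': 4, 'f': 1}

lookup['a'] = lookup['q']+2 = 4 → {'x': 9, 'q': 2, 'a': 4}
lookup['x'] = 9+1 = 10 → {'x': 10, 'q': 2, 'a': 4}
lookup['q'] = lookup['q']+2 = 4 → {'x': 10, 'q': 4, 'a': 4}
lookup['q'] = 4+5 = 9 → {'x': 10, 'q': 9, 'a': 4}
lookup['f'] = 1 → {'x': 10, 'q': 9, 'a': 4, 'f': 1}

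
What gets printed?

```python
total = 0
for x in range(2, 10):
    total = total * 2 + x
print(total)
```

x=2: total = 0*2+2 = 2
x=3: total = 2*2+3 = 7
x=4: total = 7*2+4 = 18
x=5: total = 18*2+5 = 41
x=6: total = 41*2+6 = 88
x=7: total = 88*2+7 = 183
x=8: total = 183*2+8 = 374
x=9: total = 374*2+9 = 757

757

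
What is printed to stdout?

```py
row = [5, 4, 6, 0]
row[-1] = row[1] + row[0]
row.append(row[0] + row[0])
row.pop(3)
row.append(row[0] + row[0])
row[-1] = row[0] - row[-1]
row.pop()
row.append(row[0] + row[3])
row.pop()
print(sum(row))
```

row[-1] = row[1]+row[0] = 4+5 = 9 → [5, 4, 6, 9]
append row[0]+row[0] = 5+5 = 10 → [5, 4, 6, 9, 10]
pop(3) removes 9 → [5, 4, 6, 10]
append row[0]+row[0] = 5+5 = 10 → [5, 4, 6, 10, 10]
row[-1] = row[0]-row[-1] = 5-10 = -5 → [5, 4, 6, 10, -5]
pop() removes -5 → [5, 4, 6, 10]
append row[0]+row[3] = 5+10 = 15 → [5, 4, 6, 10, 15]
pop() removes 15 → [5, 4, 6, 10]
sum = 25

25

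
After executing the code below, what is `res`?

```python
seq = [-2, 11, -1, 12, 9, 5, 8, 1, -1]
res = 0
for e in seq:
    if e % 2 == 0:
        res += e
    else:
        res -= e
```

-6

e=-2: even, res = 0+(-2) = -2
e=11: not even, res = (-2)-11 = -13
e=-1: not even, res = (-13)-(-1) = -12
e=12: even, res = (-12)+12 = 0
e=9: not even, res = 0-9 = -9
e=5: not even, res = (-9)-5 = -14
e=8: even, res = (-14)+8 = -6
e=1: not even, res = (-6)-1 = -7
e=-1: not even, res = (-7)-(-1) = -6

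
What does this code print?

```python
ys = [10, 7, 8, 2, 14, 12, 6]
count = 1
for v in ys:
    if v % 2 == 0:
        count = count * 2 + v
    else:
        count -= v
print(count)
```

390

v=10: even, count = 1*2+10 = 12
v=7: not even, count = 12-7 = 5
v=8: even, count = 5*2+8 = 18
v=2: even, count = 18*2+2 = 38
v=14: even, count = 38*2+14 = 90
v=12: even, count = 90*2+12 = 192
v=6: even, count = 192*2+6 = 390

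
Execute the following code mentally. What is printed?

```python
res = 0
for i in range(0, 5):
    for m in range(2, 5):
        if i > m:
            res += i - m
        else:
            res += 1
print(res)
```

i=0,m=2: not 0>2, res = 0+1 = 1
i=0,m=3: not 0>3, res = 1+1 = 2
i=0,m=4: not 0>4, res = 2+1 = 3
i=1,m=2: not 1>2, res = 3+1 = 4
i=1,m=3: not 1>3, res = 4+1 = 5
i=1,m=4: not 1>4, res = 5+1 = 6
i=2,m=2: not 2>2, res = 6+1 = 7
i=2,m=3: not 2>3, res = 7+1 = 8
i=2,m=4: not 2>4, res = 8+1 = 9
i=3,m=2: 3>2, res = 9+1 = 10
i=3,m=3: not 3>3, res = 10+1 = 11
i=3,m=4: not 3>4, res = 11+1 = 12
i=4,m=2: 4>2, res = 12+2 = 14
i=4,m=3: 4>3, res = 14+1 = 15
i=4,m=4: not 4>4, res = 15+1 = 16

16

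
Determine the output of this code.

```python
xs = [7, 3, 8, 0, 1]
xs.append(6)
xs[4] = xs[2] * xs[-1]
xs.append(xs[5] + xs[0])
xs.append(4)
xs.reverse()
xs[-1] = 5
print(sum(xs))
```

append 6 → [7, 3, 8, 0, 1, 6]
xs[4] = xs[2]*xs[-1] = 8*6 = 48 → [7, 3, 8, 0, 48, 6]
append xs[5]+xs[0] = 6+7 = 13 → [7, 3, 8, 0, 48, 6, 13]
append 4 → [7, 3, 8, 0, 48, 6, 13, 4]
reverse → [4, 13, 6, 48, 0, 8, 3, 7]
xs[-1] = 5 → [4, 13, 6, 48, 0, 8, 3, 5]
sum = 87

87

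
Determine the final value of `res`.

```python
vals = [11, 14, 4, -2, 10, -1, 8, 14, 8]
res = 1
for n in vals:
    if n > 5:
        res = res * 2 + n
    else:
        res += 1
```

828

n=11: >5, res = 1*2+11 = 13
n=14: >5, res = 13*2+14 = 40
n=4: not >5, res = 40+1 = 41
n=-2: not >5, res = 41+1 = 42
n=10: >5, res = 42*2+10 = 94
n=-1: not >5, res = 94+1 = 95
n=8: >5, res = 95*2+8 = 198
n=14: >5, res = 198*2+14 = 410
n=8: >5, res = 410*2+8 = 828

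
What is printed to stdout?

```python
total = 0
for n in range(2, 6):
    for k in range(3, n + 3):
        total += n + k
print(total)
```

n=2,k=3: total = 0+5 = 5
n=2,k=4: total = 5+6 = 11
n=3,k=3: total = 11+6 = 17
n=3,k=4: total = 17+7 = 24
n=3,k=5: total = 24+8 = 32
n=4,k=3: total = 32+7 = 39
n=4,k=4: total = 39+8 = 47
n=4,k=5: total = 47+9 = 56
n=4,k=6: total = 56+10 = 66
n=5,k=3: total = 66+8 = 74
n=5,k=4: total = 74+9 = 83
n=5,k=5: total = 83+10 = 93
n=5,k=6: total = 93+11 = 104
n=5,k=7: total = 104+12 = 116

116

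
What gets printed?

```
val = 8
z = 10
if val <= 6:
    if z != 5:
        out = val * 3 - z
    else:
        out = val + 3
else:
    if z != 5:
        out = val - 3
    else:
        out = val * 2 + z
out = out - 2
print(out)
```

3

val=8, z=10
val <= 6 is False; z != 5 is True
→ out = val - 3 = 5
out = 5-2 = 3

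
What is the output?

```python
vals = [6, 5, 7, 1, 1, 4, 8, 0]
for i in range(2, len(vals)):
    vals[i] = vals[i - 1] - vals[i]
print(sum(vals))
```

i=2: vals[2] = 5-7 = -2 → [6, 5, -2, 1, 1, 4, 8, 0]
i=3: vals[3] = (-2)-1 = -3 → [6, 5, -2, -3, 1, 4, 8, 0]
i=4: vals[4] = (-3)-1 = -4 → [6, 5, -2, -3, -4, 4, 8, 0]
i=5: vals[5] = (-4)-4 = -8 → [6, 5, -2, -3, -4, -8, 8, 0]
i=6: vals[6] = (-8)-8 = -16 → [6, 5, -2, -3, -4, -8, -16, 0]
i=7: vals[7] = (-16)-0 = -16 → [6, 5, -2, -3, -4, -8, -16, -16]
sum = -38

-38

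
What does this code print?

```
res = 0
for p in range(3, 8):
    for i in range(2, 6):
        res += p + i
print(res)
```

p=3,i=2: res = 0+5 = 5
p=3,i=3: res = 5+6 = 11
p=3,i=4: res = 11+7 = 18
p=3,i=5: res = 18+8 = 26
p=4,i=2: res = 26+6 = 32
p=4,i=3: res = 32+7 = 39
p=4,i=4: res = 39+8 = 47
p=4,i=5: res = 47+9 = 56
p=5,i=2: res = 56+7 = 63
p=5,i=3: res = 63+8 = 71
p=5,i=4: res = 71+9 = 80
p=5,i=5: res = 80+10 = 90
p=6,i=2: res = 90+8 = 98
p=6,i=3: res = 98+9 = 107
p=6,i=4: res = 107+10 = 117
p=6,i=5: res = 117+11 = 128
p=7,i=2: res = 128+9 = 137
p=7,i=3: res = 137+10 = 147
p=7,i=4: res = 147+11 = 158
p=7,i=5: res = 158+12 = 170

170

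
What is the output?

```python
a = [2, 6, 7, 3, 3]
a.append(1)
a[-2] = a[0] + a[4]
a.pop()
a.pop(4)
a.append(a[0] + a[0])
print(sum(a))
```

append 1 → [2, 6, 7, 3, 3, 1]
a[-2] = a[0]+a[4] = 2+3 = 5 → [2, 6, 7, 3, 5, 1]
pop() removes 1 → [2, 6, 7, 3, 5]
pop(4) removes 5 → [2, 6, 7, 3]
append a[0]+a[0] = 2+2 = 4 → [2, 6, 7, 3, 4]
sum = 22

22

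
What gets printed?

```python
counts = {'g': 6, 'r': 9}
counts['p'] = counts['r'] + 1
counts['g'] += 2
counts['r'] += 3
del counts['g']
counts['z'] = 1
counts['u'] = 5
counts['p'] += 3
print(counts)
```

{'r': 12, 'p': 13, 'z': 1, 'u': 5}

counts['p'] = counts['r']+1 = 10 → {'g': 6, 'r': 9, 'p': 10}
counts['g'] = 6+2 = 8 → {'g': 8, 'r': 9, 'p': 10}
counts['r'] = 9+3 = 12 → {'g': 8, 'r': 12, 'p': 10}
del 'g' → {'r': 12, 'p': 10}
counts['z'] = 1 → {'r': 12, 'p': 10, 'z': 1}
counts['u'] = 5 → {'r': 12, 'p': 10, 'z': 1, 'u': 5}
counts['p'] = 10+3 = 13 → {'r': 12, 'p': 13, 'z': 1, 'u': 5}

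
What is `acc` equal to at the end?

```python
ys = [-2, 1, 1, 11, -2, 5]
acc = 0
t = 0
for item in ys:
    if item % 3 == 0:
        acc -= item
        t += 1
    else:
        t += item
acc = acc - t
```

-14

item=-2: not %3==0; t=-2
item=1: not %3==0; t=-1
item=1: not %3==0; t=0
item=11: not %3==0; t=11
item=-2: not %3==0; t=9
item=5: not %3==0; t=14
acc-t = 0-14 = -14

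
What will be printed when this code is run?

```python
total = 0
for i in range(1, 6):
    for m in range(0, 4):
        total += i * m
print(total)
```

90

i=1,m=0: total = 0+0 = 0
i=1,m=1: total = 0+1 = 1
i=1,m=2: total = 1+2 = 3
i=1,m=3: total = 3+3 = 6
i=2,m=0: total = 6+0 = 6
i=2,m=1: total = 6+2 = 8
i=2,m=2: total = 8+4 = 12
i=2,m=3: total = 12+6 = 18
i=3,m=0: total = 18+0 = 18
i=3,m=1: total = 18+3 = 21
i=3,m=2: total = 21+6 = 27
i=3,m=3: total = 27+9 = 36
i=4,m=0: total = 36+0 = 36
i=4,m=1: total = 36+4 = 40
i=4,m=2: total = 40+8 = 48
i=4,m=3: total = 48+12 = 60
i=5,m=0: total = 60+0 = 60
i=5,m=1: total = 60+5 = 65
i=5,m=2: total = 65+10 = 75
i=5,m=3: total = 75+15 = 90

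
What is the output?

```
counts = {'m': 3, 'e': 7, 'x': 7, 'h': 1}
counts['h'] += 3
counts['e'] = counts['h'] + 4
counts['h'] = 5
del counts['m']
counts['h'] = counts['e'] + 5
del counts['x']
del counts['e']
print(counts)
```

{'h': 13}

counts['h'] = 1+3 = 4 → {'m': 3, 'e': 7, 'x': 7, 'h': 4}
counts['e'] = counts['h']+4 = 8 → {'m': 3, 'e': 8, 'x': 7, 'h': 4}
counts['h'] = 5 → {'m': 3, 'e': 8, 'x': 7, 'h': 5}
del 'm' → {'e': 8, 'x': 7, 'h': 5}
counts['h'] = counts['e']+5 = 13 → {'e': 8, 'x': 7, 'h': 13}
del 'x' → {'e': 8, 'h': 13}
del 'e' → {'h': 13}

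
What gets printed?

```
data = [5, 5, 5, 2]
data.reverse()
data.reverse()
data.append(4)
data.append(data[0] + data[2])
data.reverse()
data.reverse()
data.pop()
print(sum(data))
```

reverse → [2, 5, 5, 5]
reverse → [5, 5, 5, 2]
append 4 → [5, 5, 5, 2, 4]
append data[0]+data[2] = 5+5 = 10 → [5, 5, 5, 2, 4, 10]
reverse → [10, 4, 2, 5, 5, 5]
reverse → [5, 5, 5, 2, 4, 10]
pop() removes 10 → [5, 5, 5, 2, 4]
sum = 21

21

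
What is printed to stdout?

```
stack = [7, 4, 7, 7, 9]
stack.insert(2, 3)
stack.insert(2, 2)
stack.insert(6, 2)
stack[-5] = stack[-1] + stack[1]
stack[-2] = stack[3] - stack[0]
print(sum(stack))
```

insert 3 at 2 → [7, 4, 3, 7, 7, 9]
insert 2 at 2 → [7, 4, 2, 3, 7, 7, 9]
insert 2 at 6 → [7, 4, 2, 3, 7, 7, 2, 9]
stack[-5] = stack[-1]+stack[1] = 9+4 = 13 → [7, 4, 2, 13, 7, 7, 2, 9]
stack[-2] = stack[3]-stack[0] = 13-7 = 6 → [7, 4, 2, 13, 7, 7, 6, 9]
sum = 55

55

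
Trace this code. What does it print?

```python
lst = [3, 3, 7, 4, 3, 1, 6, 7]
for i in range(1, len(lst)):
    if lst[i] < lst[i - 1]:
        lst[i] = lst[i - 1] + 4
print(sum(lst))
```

108

i=1: 3>=3, unchanged → [3, 3, 7, 4, 3, 1, 6, 7]
i=2: 7>=3, unchanged → [3, 3, 7, 4, 3, 1, 6, 7]
i=3: 4<7, lst[3] = 7+4 = 11 → [3, 3, 7, 11, 3, 1, 6, 7]
i=4: 3<11, lst[4] = 11+4 = 15 → [3, 3, 7, 11, 15, 1, 6, 7]
i=5: 1<15, lst[5] = 15+4 = 19 → [3, 3, 7, 11, 15, 19, 6, 7]
i=6: 6<19, lst[6] = 19+4 = 23 → [3, 3, 7, 11, 15, 19, 23, 7]
i=7: 7<23, lst[7] = 23+4 = 27 → [3, 3, 7, 11, 15, 19, 23, 27]
sum = 108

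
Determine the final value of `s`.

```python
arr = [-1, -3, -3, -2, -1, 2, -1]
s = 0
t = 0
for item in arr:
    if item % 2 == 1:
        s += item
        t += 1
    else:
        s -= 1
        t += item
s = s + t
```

item=-1: odd, s = 0+(-1) = -1; t=1
item=-3: odd, s = (-1)+(-3) = -4; t=2
item=-3: odd, s = (-4)+(-3) = -7; t=3
item=-2: not odd, s = (-7)-1 = -8; t=1
item=-1: odd, s = (-8)+(-1) = -9; t=2
item=2: not odd, s = (-9)-1 = -10; t=4
item=-1: odd, s = (-10)+(-1) = -11; t=5
s+t = (-11)+5 = -6

-6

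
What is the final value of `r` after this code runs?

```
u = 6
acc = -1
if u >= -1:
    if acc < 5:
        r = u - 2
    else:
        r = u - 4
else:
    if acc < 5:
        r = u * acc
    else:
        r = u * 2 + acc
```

u=6, acc=-1
u >= -1 is True; acc < 5 is True
→ r = u - 2 = 4

4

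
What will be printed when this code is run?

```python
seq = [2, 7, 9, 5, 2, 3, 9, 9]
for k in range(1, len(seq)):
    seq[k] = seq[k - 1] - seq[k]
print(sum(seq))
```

k=1: seq[1] = 2-7 = -5 → [2, -5, 9, 5, 2, 3, 9, 9]
k=2: seq[2] = (-5)-9 = -14 → [2, -5, -14, 5, 2, 3, 9, 9]
k=3: seq[3] = (-14)-5 = -19 → [2, -5, -14, -19, 2, 3, 9, 9]
k=4: seq[4] = (-19)-2 = -21 → [2, -5, -14, -19, -21, 3, 9, 9]
k=5: seq[5] = (-21)-3 = -24 → [2, -5, -14, -19, -21, -24, 9, 9]
k=6: seq[6] = (-24)-9 = -33 → [2, -5, -14, -19, -21, -24, -33, 9]
k=7: seq[7] = (-33)-9 = -42 → [2, -5, -14, -19, -21, -24, -33, -42]
sum = -156

-156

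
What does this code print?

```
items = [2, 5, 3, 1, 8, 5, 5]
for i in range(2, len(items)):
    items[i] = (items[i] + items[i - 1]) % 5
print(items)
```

i=2: items[2] = (3+5)%5 = 3 → [2, 5, 3, 1, 8, 5, 5]
i=3: items[3] = (1+3)%5 = 4 → [2, 5, 3, 4, 8, 5, 5]
i=4: items[4] = (8+4)%5 = 2 → [2, 5, 3, 4, 2, 5, 5]
i=5: items[5] = (5+2)%5 = 2 → [2, 5, 3, 4, 2, 2, 5]
i=6: items[6] = (5+2)%5 = 2 → [2, 5, 3, 4, 2, 2, 2]

[2, 5, 3, 4, 2, 2, 2]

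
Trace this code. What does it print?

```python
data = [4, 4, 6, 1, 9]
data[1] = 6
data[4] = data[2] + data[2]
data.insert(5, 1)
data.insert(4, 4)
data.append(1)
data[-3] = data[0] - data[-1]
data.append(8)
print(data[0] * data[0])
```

data[1] = 6 → [4, 6, 6, 1, 9]
data[4] = data[2]+data[2] = 6+6 = 12 → [4, 6, 6, 1, 12]
insert 1 at 5 → [4, 6, 6, 1, 12, 1]
insert 4 at 4 → [4, 6, 6, 1, 4, 12, 1]
append 1 → [4, 6, 6, 1, 4, 12, 1, 1]
data[-3] = data[0]-data[-1] = 4-1 = 3 → [4, 6, 6, 1, 4, 3, 1, 1]
append 8 → [4, 6, 6, 1, 4, 3, 1, 1, 8]
data[0]*data[0] = 4*4 = 16

16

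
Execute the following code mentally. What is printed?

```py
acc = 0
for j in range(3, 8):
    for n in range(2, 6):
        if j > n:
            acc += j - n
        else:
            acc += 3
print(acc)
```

j=3,n=2: 3>2, acc = 0+1 = 1
j=3,n=3: not 3>3, acc = 1+3 = 4
j=3,n=4: not 3>4, acc = 4+3 = 7
j=3,n=5: not 3>5, acc = 7+3 = 10
j=4,n=2: 4>2, acc = 10+2 = 12
j=4,n=3: 4>3, acc = 12+1 = 13
j=4,n=4: not 4>4, acc = 13+3 = 16
j=4,n=5: not 4>5, acc = 16+3 = 19
j=5,n=2: 5>2, acc = 19+3 = 22
j=5,n=3: 5>3, acc = 22+2 = 24
j=5,n=4: 5>4, acc = 24+1 = 25
j=5,n=5: not 5>5, acc = 25+3 = 28
j=6,n=2: 6>2, acc = 28+4 = 32
j=6,n=3: 6>3, acc = 32+3 = 35
j=6,n=4: 6>4, acc = 35+2 = 37
j=6,n=5: 6>5, acc = 37+1 = 38
j=7,n=2: 7>2, acc = 38+5 = 43
j=7,n=3: 7>3, acc = 43+4 = 47
j=7,n=4: 7>4, acc = 47+3 = 50
j=7,n=5: 7>5, acc = 50+2 = 52

52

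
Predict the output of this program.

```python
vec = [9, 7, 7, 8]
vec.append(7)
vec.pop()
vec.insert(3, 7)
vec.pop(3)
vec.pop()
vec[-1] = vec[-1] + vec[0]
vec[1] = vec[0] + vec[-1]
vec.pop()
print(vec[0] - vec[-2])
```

append 7 → [9, 7, 7, 8, 7]
pop() removes 7 → [9, 7, 7, 8]
insert 7 at 3 → [9, 7, 7, 7, 8]
pop(3) removes 7 → [9, 7, 7, 8]
pop() removes 8 → [9, 7, 7]
vec[-1] = vec[-1]+vec[0] = 7+9 = 16 → [9, 7, 16]
vec[1] = vec[0]+vec[-1] = 9+16 = 25 → [9, 25, 16]
pop() removes 16 → [9, 25]
vec[0]-vec[-2] = 9-9 = 0

0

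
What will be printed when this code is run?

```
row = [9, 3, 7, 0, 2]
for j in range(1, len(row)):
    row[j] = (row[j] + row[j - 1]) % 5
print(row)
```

j=1: row[1] = (3+9)%5 = 2 → [9, 2, 7, 0, 2]
j=2: row[2] = (7+2)%5 = 4 → [9, 2, 4, 0, 2]
j=3: row[3] = (0+4)%5 = 4 → [9, 2, 4, 4, 2]
j=4: row[4] = (2+4)%5 = 1 → [9, 2, 4, 4, 1]

[9, 2, 4, 4, 1]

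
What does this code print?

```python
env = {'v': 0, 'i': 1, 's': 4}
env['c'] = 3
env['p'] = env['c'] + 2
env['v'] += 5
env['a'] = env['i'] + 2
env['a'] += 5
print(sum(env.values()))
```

26

env['c'] = 3 → {'v': 0, 'i': 1, 's': 4, 'c': 3}
env['p'] = env['c']+2 = 5 → {'v': 0, 'i': 1, 's': 4, 'c': 3, 'p': 5}
env['v'] = 0+5 = 5 → {'v': 5, 'i': 1, 's': 4, 'c': 3, 'p': 5}
env['a'] = env['i']+2 = 3 → {'v': 5, 'i': 1, 's': 4, 'c': 3, 'p': 5, 'a': 3}
env['a'] = 3+5 = 8 → {'v': 5, 'i': 1, 's': 4, 'c': 3, 'p': 5, 'a': 8}
sum of values = 26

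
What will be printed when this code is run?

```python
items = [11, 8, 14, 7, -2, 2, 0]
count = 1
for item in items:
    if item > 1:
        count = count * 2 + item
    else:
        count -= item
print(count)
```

348

item=11: >1, count = 1*2+11 = 13
item=8: >1, count = 13*2+8 = 34
item=14: >1, count = 34*2+14 = 82
item=7: >1, count = 82*2+7 = 171
item=-2: not >1, count = 171-(-2) = 173
item=2: >1, count = 173*2+2 = 348
item=0: not >1, count = 348-0 = 348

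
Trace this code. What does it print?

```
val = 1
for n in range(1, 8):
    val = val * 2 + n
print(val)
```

375

n=1: val = 1*2+1 = 3
n=2: val = 3*2+2 = 8
n=3: val = 8*2+3 = 19
n=4: val = 19*2+4 = 42
n=5: val = 42*2+5 = 89
n=6: val = 89*2+6 = 184
n=7: val = 184*2+7 = 375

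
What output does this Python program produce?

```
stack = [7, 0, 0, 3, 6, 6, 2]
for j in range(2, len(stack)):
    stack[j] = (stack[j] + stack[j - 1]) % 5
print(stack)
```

j=2: stack[2] = (0+0)%5 = 0 → [7, 0, 0, 3, 6, 6, 2]
j=3: stack[3] = (3+0)%5 = 3 → [7, 0, 0, 3, 6, 6, 2]
j=4: stack[4] = (6+3)%5 = 4 → [7, 0, 0, 3, 4, 6, 2]
j=5: stack[5] = (6+4)%5 = 0 → [7, 0, 0, 3, 4, 0, 2]
j=6: stack[6] = (2+0)%5 = 2 → [7, 0, 0, 3, 4, 0, 2]

[7, 0, 0, 3, 4, 0, 2]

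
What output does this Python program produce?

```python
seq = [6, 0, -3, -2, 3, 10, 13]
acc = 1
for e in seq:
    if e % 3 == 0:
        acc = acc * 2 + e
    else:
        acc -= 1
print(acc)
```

57

e=6: %3==0, acc = 1*2+6 = 8
e=0: %3==0, acc = 8*2+0 = 16
e=-3: %3==0, acc = 16*2+(-3) = 29
e=-2: not %3==0, acc = 29-1 = 28
e=3: %3==0, acc = 28*2+3 = 59
e=10: not %3==0, acc = 59-1 = 58
e=13: not %3==0, acc = 58-1 = 57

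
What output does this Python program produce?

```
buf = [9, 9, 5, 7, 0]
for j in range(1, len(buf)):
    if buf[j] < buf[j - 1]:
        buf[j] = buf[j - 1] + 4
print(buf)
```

j=1: 9>=9, unchanged → [9, 9, 5, 7, 0]
j=2: 5<9, buf[2] = 9+4 = 13 → [9, 9, 13, 7, 0]
j=3: 7<13, buf[3] = 13+4 = 17 → [9, 9, 13, 17, 0]
j=4: 0<17, buf[4] = 17+4 = 21 → [9, 9, 13, 17, 21]

[9, 9, 13, 17, 21]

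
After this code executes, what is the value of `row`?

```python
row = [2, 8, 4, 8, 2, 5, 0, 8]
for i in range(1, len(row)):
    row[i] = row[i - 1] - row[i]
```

[2, -6, -10, -18, -20, -25, -25, -33]

i=1: row[1] = 2-8 = -6 → [2, -6, 4, 8, 2, 5, 0, 8]
i=2: row[2] = (-6)-4 = -10 → [2, -6, -10, 8, 2, 5, 0, 8]
i=3: row[3] = (-10)-8 = -18 → [2, -6, -10, -18, 2, 5, 0, 8]
i=4: row[4] = (-18)-2 = -20 → [2, -6, -10, -18, -20, 5, 0, 8]
i=5: row[5] = (-20)-5 = -25 → [2, -6, -10, -18, -20, -25, 0, 8]
i=6: row[6] = (-25)-0 = -25 → [2, -6, -10, -18, -20, -25, -25, 8]
i=7: row[7] = (-25)-8 = -33 → [2, -6, -10, -18, -20, -25, -25, -33]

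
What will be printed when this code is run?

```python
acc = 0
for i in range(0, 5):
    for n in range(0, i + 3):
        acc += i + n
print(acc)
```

115

i=0,n=0: acc = 0+0 = 0
i=0,n=1: acc = 0+1 = 1
i=0,n=2: acc = 1+2 = 3
i=1,n=0: acc = 3+1 = 4
i=1,n=1: acc = 4+2 = 6
i=1,n=2: acc = 6+3 = 9
i=1,n=3: acc = 9+4 = 13
i=2,n=0: acc = 13+2 = 15
i=2,n=1: acc = 15+3 = 18
i=2,n=2: acc = 18+4 = 22
i=2,n=3: acc = 22+5 = 27
i=2,n=4: acc = 27+6 = 33
i=3,n=0: acc = 33+3 = 36
i=3,n=1: acc = 36+4 = 40
i=3,n=2: acc = 40+5 = 45
i=3,n=3: acc = 45+6 = 51
i=3,n=4: acc = 51+7 = 58
i=3,n=5: acc = 58+8 = 66
i=4,n=0: acc = 66+4 = 70
i=4,n=1: acc = 70+5 = 75
i=4,n=2: acc = 75+6 = 81
i=4,n=3: acc = 81+7 = 88
i=4,n=4: acc = 88+8 = 96
i=4,n=5: acc = 96+9 = 105
i=4,n=6: acc = 105+10 = 115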